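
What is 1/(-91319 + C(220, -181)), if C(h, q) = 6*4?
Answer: -1/91295 ≈ -1.0954e-5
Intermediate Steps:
C(h, q) = 24
1/(-91319 + C(220, -181)) = 1/(-91319 + 24) = 1/(-91295) = -1/91295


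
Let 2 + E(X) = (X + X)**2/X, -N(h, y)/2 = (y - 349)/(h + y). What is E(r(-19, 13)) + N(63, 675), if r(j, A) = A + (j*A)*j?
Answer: 6944992/369 ≈ 18821.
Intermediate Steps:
N(h, y) = -2*(-349 + y)/(h + y) (N(h, y) = -2*(y - 349)/(h + y) = -2*(-349 + y)/(h + y))
r(j, A) = A + A*j**2 (r(j, A) = A + (A*j)*j = A + A*j**2)
E(X) = -2 + 4*X (E(X) = -2 + (X + X)**2/X = -2 + (2*X)**2/X = -2 + (4*X**2)/X = -2 + 4*X)
E(r(-19, 13)) + N(63, 675) = (-2 + 4*(13*(1 + (-19)**2))) + 2*(349 - 1*675)/(63 + 675) = (-2 + 4*(13*(1 + 361))) + 2*(349 - 675)/738 = (-2 + 4*(13*362)) + 2*(1/738)*(-326) = (-2 + 4*4706) - 326/369 = (-2 + 18824) - 326/369 = 18822 - 326/369 = 6944992/369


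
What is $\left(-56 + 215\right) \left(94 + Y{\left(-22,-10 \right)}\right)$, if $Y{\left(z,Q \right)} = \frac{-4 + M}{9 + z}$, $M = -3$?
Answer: $\frac{195411}{13} \approx 15032.0$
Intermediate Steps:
$Y{\left(z,Q \right)} = - \frac{7}{9 + z}$ ($Y{\left(z,Q \right)} = \frac{-4 - 3}{9 + z} = - \frac{7}{9 + z}$)
$\left(-56 + 215\right) \left(94 + Y{\left(-22,-10 \right)}\right) = \left(-56 + 215\right) \left(94 - \frac{7}{9 - 22}\right) = 159 \left(94 - \frac{7}{-13}\right) = 159 \left(94 - - \frac{7}{13}\right) = 159 \left(94 + \frac{7}{13}\right) = 159 \cdot \frac{1229}{13} = \frac{195411}{13}$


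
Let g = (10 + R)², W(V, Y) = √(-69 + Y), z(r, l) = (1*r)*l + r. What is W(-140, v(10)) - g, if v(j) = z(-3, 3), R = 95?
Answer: -11025 + 9*I ≈ -11025.0 + 9.0*I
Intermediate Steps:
z(r, l) = r + l*r (z(r, l) = r*l + r = l*r + r = r + l*r)
v(j) = -12 (v(j) = -3*(1 + 3) = -3*4 = -12)
g = 11025 (g = (10 + 95)² = 105² = 11025)
W(-140, v(10)) - g = √(-69 - 12) - 1*11025 = √(-81) - 11025 = 9*I - 11025 = -11025 + 9*I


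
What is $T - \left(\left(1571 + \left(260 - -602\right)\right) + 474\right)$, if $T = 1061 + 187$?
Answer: $-1659$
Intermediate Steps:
$T = 1248$
$T - \left(\left(1571 + \left(260 - -602\right)\right) + 474\right) = 1248 - \left(\left(1571 + \left(260 - -602\right)\right) + 474\right) = 1248 - \left(\left(1571 + \left(260 + 602\right)\right) + 474\right) = 1248 - \left(\left(1571 + 862\right) + 474\right) = 1248 - \left(2433 + 474\right) = 1248 - 2907 = -1659$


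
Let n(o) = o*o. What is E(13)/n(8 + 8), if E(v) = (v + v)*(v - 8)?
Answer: 65/128 ≈ 0.50781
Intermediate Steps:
E(v) = 2*v*(-8 + v) (E(v) = (2*v)*(-8 + v) = 2*v*(-8 + v))
n(o) = o**2
E(13)/n(8 + 8) = (2*13*(-8 + 13))/((8 + 8)**2) = (2*13*5)/(16**2) = 130/256 = 130*(1/256) = 65/128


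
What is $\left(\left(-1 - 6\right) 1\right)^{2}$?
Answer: $49$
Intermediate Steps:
$\left(\left(-1 - 6\right) 1\right)^{2} = \left(\left(-7\right) 1\right)^{2} = \left(-7\right)^{2} = 49$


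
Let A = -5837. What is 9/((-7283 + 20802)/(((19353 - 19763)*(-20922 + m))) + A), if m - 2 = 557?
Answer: -75139470/48732107191 ≈ -0.0015419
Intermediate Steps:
m = 559 (m = 2 + 557 = 559)
9/((-7283 + 20802)/(((19353 - 19763)*(-20922 + m))) + A) = 9/((-7283 + 20802)/(((19353 - 19763)*(-20922 + 559))) - 5837) = 9/(13519/((-410*(-20363))) - 5837) = 9/(13519/8348830 - 5837) = 9/(-48732107191/8348830) = -8348830/48732107191*9 = -75139470/48732107191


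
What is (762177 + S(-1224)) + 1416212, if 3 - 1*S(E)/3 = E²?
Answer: -2316130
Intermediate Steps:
S(E) = 9 - 3*E²
(762177 + S(-1224)) + 1416212 = (762177 + (9 - 3*(-1224)²)) + 1416212 = (762177 + (9 - 3*1498176)) + 1416212 = (762177 + (9 - 4494528)) + 1416212 = (762177 - 4494519) + 1416212 = -3732342 + 1416212 = -2316130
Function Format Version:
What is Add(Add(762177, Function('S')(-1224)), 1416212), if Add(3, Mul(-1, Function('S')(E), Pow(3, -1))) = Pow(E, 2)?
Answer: -2316130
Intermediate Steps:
Function('S')(E) = Add(9, Mul(-3, Pow(E, 2)))
Add(Add(762177, Function('S')(-1224)), 1416212) = Add(Add(762177, Add(9, Mul(-3, Pow(-1224, 2)))), 1416212) = Add(Add(762177, Add(9, Mul(-3, 1498176))), 1416212) = Add(Add(762177, Add(9, -4494528)), 1416212) = Add(Add(762177, -4494519), 1416212) = Add(-3732342, 1416212) = -2316130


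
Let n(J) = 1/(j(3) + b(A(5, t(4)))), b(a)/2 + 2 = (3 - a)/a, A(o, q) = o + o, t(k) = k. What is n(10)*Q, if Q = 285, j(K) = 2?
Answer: -1425/17 ≈ -83.823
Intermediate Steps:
A(o, q) = 2*o
b(a) = -4 + 2*(3 - a)/a (b(a) = -4 + 2*((3 - a)/a) = -4 + 2*(3 - a)/a)
n(J) = -5/17 (n(J) = 1/(2 + (-6 + 6/((2*5)))) = 1/(2 + (-6 + 6/10)) = 1/(2 + (-6 + 6*(⅒))) = 1/(2 + (-6 + ⅗)) = 1/(2 - 27/5) = 1/(-17/5) = -5/17)
n(10)*Q = -5/17*285 = -1425/17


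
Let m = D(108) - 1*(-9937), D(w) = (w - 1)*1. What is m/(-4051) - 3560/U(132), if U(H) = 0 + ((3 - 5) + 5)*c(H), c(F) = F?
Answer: -4599746/401049 ≈ -11.469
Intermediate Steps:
D(w) = -1 + w (D(w) = (-1 + w)*1 = -1 + w)
U(H) = 3*H (U(H) = 0 + ((3 - 5) + 5)*H = 0 + (-2 + 5)*H = 0 + 3*H = 3*H)
m = 10044 (m = (-1 + 108) - 1*(-9937) = 107 + 9937 = 10044)
m/(-4051) - 3560/U(132) = 10044/(-4051) - 3560/(3*132) = 10044*(-1/4051) - 3560/396 = -10044/4051 - 3560*1/396 = -10044/4051 - 890/99 = -4599746/401049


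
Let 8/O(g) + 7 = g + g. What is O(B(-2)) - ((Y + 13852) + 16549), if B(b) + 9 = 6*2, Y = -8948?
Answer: -21461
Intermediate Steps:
B(b) = 3 (B(b) = -9 + 6*2 = -9 + 12 = 3)
O(g) = 8/(-7 + 2*g) (O(g) = 8/(-7 + (g + g)) = 8/(-7 + 2*g))
O(B(-2)) - ((Y + 13852) + 16549) = 8/(-7 + 2*3) - ((-8948 + 13852) + 16549) = 8/(-7 + 6) - (4904 + 16549) = 8/(-1) - 1*21453 = 8*(-1) - 21453 = -8 - 21453 = -21461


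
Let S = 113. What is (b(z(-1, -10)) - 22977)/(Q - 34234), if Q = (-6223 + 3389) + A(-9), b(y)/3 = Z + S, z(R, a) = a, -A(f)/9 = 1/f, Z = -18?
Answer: 22692/37067 ≈ 0.61219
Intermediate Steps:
A(f) = -9/f
b(y) = 285 (b(y) = 3*(-18 + 113) = 3*95 = 285)
Q = -2833 (Q = (-6223 + 3389) - 9/(-9) = -2834 - 9*(-⅑) = -2834 + 1 = -2833)
(b(z(-1, -10)) - 22977)/(Q - 34234) = (285 - 22977)/(-2833 - 34234) = -22692/(-37067) = -22692*(-1/37067) = 22692/37067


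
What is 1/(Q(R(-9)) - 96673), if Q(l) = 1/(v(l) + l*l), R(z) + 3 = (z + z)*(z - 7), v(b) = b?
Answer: -81510/7879816229 ≈ -1.0344e-5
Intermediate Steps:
R(z) = -3 + 2*z*(-7 + z) (R(z) = -3 + (z + z)*(z - 7) = -3 + (2*z)*(-7 + z) = -3 + 2*z*(-7 + z))
Q(l) = 1/(l + l²) (Q(l) = 1/(l + l*l) = 1/(l + l²))
1/(Q(R(-9)) - 96673) = 1/(1/((-3 - 14*(-9) + 2*(-9)²)*(1 + (-3 - 14*(-9) + 2*(-9)²))) - 96673) = 1/(1/((-3 + 126 + 2*81)*(1 + (-3 + 126 + 2*81))) - 96673) = 1/(1/((-3 + 126 + 162)*(1 + (-3 + 126 + 162))) - 96673) = 1/(1/(285*(1 + 285)) - 96673) = 1/((1/285)/286 - 96673) = 1/((1/285)*(1/286) - 96673) = 1/(1/81510 - 96673) = 1/(-7879816229/81510) = -81510/7879816229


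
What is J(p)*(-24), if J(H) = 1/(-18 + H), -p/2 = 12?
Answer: 4/7 ≈ 0.57143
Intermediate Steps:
p = -24 (p = -2*12 = -24)
J(p)*(-24) = -24/(-18 - 24) = -24/(-42) = -1/42*(-24) = 4/7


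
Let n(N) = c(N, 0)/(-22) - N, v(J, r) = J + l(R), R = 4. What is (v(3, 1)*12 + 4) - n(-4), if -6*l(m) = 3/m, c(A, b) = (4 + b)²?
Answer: 775/22 ≈ 35.227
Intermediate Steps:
l(m) = -1/(2*m)
v(J, r) = -⅛ + J (v(J, r) = J - ½/4 = J - ½*¼ = J - ⅛ = -⅛ + J)
n(N) = -8/11 - N (n(N) = (4 + 0)²/(-22) - N = 4²*(-1/22) - N = 16*(-1/22) - N = -8/11 - N)
(v(3, 1)*12 + 4) - n(-4) = ((-⅛ + 3)*12 + 4) - (-8/11 - 1*(-4)) = ((23/8)*12 + 4) - (-8/11 + 4) = (69/2 + 4) - 1*36/11 = 77/2 - 36/11 = 775/22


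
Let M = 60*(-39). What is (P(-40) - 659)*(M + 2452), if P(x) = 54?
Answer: -67760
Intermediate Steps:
M = -2340
(P(-40) - 659)*(M + 2452) = (54 - 659)*(-2340 + 2452) = -605*112 = -67760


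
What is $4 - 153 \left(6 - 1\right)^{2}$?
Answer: $-3821$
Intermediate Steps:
$4 - 153 \left(6 - 1\right)^{2} = 4 - 153 \cdot 5^{2} = 4 - 3825 = -3821$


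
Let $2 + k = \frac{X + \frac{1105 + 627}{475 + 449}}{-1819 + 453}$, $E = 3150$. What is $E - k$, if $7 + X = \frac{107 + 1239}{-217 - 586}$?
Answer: $\frac{36302878859}{11517429} \approx 3152.0$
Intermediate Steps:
$X = - \frac{6967}{803}$ ($X = -7 + \frac{107 + 1239}{-217 - 586} = -7 + \frac{1346}{-803} = -7 + 1346 \left(- \frac{1}{803}\right) = -7 - \frac{1346}{803} = - \frac{6967}{803} \approx -8.6762$)
$k = - \frac{22977509}{11517429}$ ($k = -2 + \frac{- \frac{6967}{803} + \frac{1105 + 627}{475 + 449}}{-1819 + 453} = -2 + \frac{- \frac{6967}{803} + \frac{1732}{924}}{-1366} = -2 + \left(- \frac{6967}{803} + 1732 \cdot \frac{1}{924}\right) \left(- \frac{1}{1366}\right) = -2 + \left(- \frac{6967}{803} + \frac{433}{231}\right) \left(- \frac{1}{1366}\right) = -2 - - \frac{57349}{11517429} = -2 + \frac{57349}{11517429} = - \frac{22977509}{11517429} \approx -1.995$)
$E - k = 3150 - - \frac{22977509}{11517429} = 3150 + \frac{22977509}{11517429} = \frac{36302878859}{11517429}$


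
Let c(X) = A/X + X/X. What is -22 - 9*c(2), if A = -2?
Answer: -22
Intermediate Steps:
c(X) = 1 - 2/X (c(X) = -2/X + X/X = -2/X + 1 = 1 - 2/X)
-22 - 9*c(2) = -22 - 9*(-2 + 2)/2 = -22 - 9*0/2 = -22 - 9*0 = -22 + 0 = -22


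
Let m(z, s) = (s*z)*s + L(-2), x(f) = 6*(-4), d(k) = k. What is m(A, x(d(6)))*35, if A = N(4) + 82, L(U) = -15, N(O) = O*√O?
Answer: 1813875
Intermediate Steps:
N(O) = O^(3/2)
x(f) = -24
A = 90 (A = 4^(3/2) + 82 = 8 + 82 = 90)
m(z, s) = -15 + z*s² (m(z, s) = (s*z)*s - 15 = z*s² - 15 = -15 + z*s²)
m(A, x(d(6)))*35 = (-15 + 90*(-24)²)*35 = (-15 + 90*576)*35 = (-15 + 51840)*35 = 51825*35 = 1813875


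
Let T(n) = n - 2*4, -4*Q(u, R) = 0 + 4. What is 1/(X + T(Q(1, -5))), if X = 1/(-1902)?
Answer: -1902/17119 ≈ -0.11110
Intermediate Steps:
Q(u, R) = -1 (Q(u, R) = -(0 + 4)/4 = -¼*4 = -1)
T(n) = -8 + n (T(n) = n - 8 = -8 + n)
X = -1/1902 ≈ -0.00052576
1/(X + T(Q(1, -5))) = 1/(-1/1902 + (-8 - 1)) = 1/(-1/1902 - 9) = 1/(-17119/1902) = -1902/17119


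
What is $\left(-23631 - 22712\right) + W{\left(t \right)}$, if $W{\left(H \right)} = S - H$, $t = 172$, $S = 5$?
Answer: $-46510$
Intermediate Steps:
$W{\left(H \right)} = 5 - H$
$\left(-23631 - 22712\right) + W{\left(t \right)} = \left(-23631 - 22712\right) + \left(5 - 172\right) = -46343 + \left(5 - 172\right) = -46343 - 167 = -46510$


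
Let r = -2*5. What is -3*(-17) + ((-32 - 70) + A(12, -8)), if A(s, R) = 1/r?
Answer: -511/10 ≈ -51.100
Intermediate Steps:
r = -10
A(s, R) = -⅒ (A(s, R) = 1/(-10) = -⅒)
-3*(-17) + ((-32 - 70) + A(12, -8)) = -3*(-17) + ((-32 - 70) - ⅒) = 51 + (-102 - ⅒) = 51 - 1021/10 = -511/10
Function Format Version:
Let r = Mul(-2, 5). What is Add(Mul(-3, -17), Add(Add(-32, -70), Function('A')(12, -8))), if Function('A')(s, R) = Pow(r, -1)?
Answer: Rational(-511, 10) ≈ -51.100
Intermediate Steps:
r = -10
Function('A')(s, R) = Rational(-1, 10) (Function('A')(s, R) = Pow(-10, -1) = Rational(-1, 10))
Add(Mul(-3, -17), Add(Add(-32, -70), Function('A')(12, -8))) = Add(Mul(-3, -17), Add(Add(-32, -70), Rational(-1, 10))) = Add(51, Add(-102, Rational(-1, 10))) = Add(51, Rational(-1021, 10)) = Rational(-511, 10)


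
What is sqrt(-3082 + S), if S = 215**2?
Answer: sqrt(43143) ≈ 207.71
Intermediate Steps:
S = 46225
sqrt(-3082 + S) = sqrt(-3082 + 46225) = sqrt(43143)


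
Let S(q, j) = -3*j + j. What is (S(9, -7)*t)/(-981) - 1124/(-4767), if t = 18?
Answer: -10960/519603 ≈ -0.021093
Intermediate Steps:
S(q, j) = -2*j
(S(9, -7)*t)/(-981) - 1124/(-4767) = (-2*(-7)*18)/(-981) - 1124/(-4767) = (14*18)*(-1/981) - 1124*(-1/4767) = 252*(-1/981) + 1124/4767 = -28/109 + 1124/4767 = -10960/519603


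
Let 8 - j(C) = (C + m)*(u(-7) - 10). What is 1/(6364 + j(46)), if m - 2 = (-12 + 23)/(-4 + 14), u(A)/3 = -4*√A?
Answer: 171575/1238271637 - 14730*I*√7/1238271637 ≈ 0.00013856 - 3.1473e-5*I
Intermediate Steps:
u(A) = -12*√A (u(A) = 3*(-4*√A) = -12*√A)
m = 31/10 (m = 2 + (-12 + 23)/(-4 + 14) = 2 + 11/10 = 31/10 ≈ 3.1000)
j(C) = 8 - (-10 - 12*I*√7)*(31/10 + C) (j(C) = 8 - (C + 31/10)*(-12*I*√7 - 10) = 8 - (31/10 + C)*(-12*I*√7 - 10) = 8 - (31/10 + C)*(-10 - 12*I*√7) = 8 - (-10 - 12*I*√7)*(31/10 + C))
1/(6364 + j(46)) = 1/(6364 + (39 + 10*46 + 186*I*√7/5 + 12*I*46*√7)) = 1/(6364 + (39 + 460 + 186*I*√7/5 + 552*I*√7)) = 1/(6364 + (499 + 2946*I*√7/5)) = 1/(6863 + 2946*I*√7/5)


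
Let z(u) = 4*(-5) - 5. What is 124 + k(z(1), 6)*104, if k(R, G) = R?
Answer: -2476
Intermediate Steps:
z(u) = -25 (z(u) = -20 - 5 = -25)
124 + k(z(1), 6)*104 = 124 - 25*104 = 124 - 2600 = -2476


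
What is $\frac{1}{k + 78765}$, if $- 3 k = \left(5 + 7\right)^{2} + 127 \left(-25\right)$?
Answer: $\frac{3}{239326} \approx 1.2535 \cdot 10^{-5}$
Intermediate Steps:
$k = \frac{3031}{3}$ ($k = - \frac{\left(5 + 7\right)^{2} + 127 \left(-25\right)}{3} = - \frac{12^{2} - 3175}{3} = - \frac{144 - 3175}{3} = \left(- \frac{1}{3}\right) \left(-3031\right) = \frac{3031}{3} \approx 1010.3$)
$\frac{1}{k + 78765} = \frac{1}{\frac{3031}{3} + 78765} = \frac{1}{\frac{239326}{3}} = \frac{3}{239326}$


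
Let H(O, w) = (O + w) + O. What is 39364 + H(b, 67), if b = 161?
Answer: 39753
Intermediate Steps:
H(O, w) = w + 2*O
39364 + H(b, 67) = 39364 + (67 + 2*161) = 39364 + (67 + 322) = 39364 + 389 = 39753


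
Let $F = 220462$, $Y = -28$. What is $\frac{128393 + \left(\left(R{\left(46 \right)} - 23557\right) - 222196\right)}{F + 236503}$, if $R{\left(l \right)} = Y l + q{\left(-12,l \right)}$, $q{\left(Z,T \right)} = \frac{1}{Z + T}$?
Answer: $- \frac{4034031}{15536810} \approx -0.25964$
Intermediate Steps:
$q{\left(Z,T \right)} = \frac{1}{T + Z}$
$R{\left(l \right)} = \frac{1}{-12 + l} - 28 l$ ($R{\left(l \right)} = - 28 l + \frac{1}{l - 12} = - 28 l + \frac{1}{-12 + l} = \frac{1}{-12 + l} - 28 l$)
$\frac{128393 + \left(\left(R{\left(46 \right)} - 23557\right) - 222196\right)}{F + 236503} = \frac{128393 - \left(245753 - \frac{1 - 1288 \left(-12 + 46\right)}{-12 + 46}\right)}{220462 + 236503} = \frac{128393 - \left(245753 - \frac{1 - 1288 \cdot 34}{34}\right)}{456965} = \left(128393 - \left(245753 - \frac{1 - 43792}{34}\right)\right) \frac{1}{456965} = \left(128393 + \left(\left(\frac{1}{34} \left(-43791\right) - 23557\right) - 222196\right)\right) \frac{1}{456965} = \left(128393 - \frac{8399393}{34}\right) \frac{1}{456965} = \left(- \frac{4034031}{34}\right) \frac{1}{456965} = - \frac{4034031}{15536810}$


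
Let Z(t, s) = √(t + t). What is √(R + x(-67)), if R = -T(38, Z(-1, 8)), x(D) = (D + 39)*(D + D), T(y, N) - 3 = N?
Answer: √(3749 - I*√2) ≈ 61.229 - 0.0115*I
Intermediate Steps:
Z(t, s) = √2*√t (Z(t, s) = √(2*t) = √2*√t)
T(y, N) = 3 + N
x(D) = 2*D*(39 + D) (x(D) = (39 + D)*(2*D) = 2*D*(39 + D))
R = -3 - I*√2 (R = -(3 + √2*√(-1)) = -(3 + √2*I) = -(3 + I*√2) = -3 - I*√2 ≈ -3.0 - 1.4142*I)
√(R + x(-67)) = √((-3 - I*√2) + 2*(-67)*(39 - 67)) = √((-3 - I*√2) + 2*(-67)*(-28)) = √((-3 - I*√2) + 3752) = √(3749 - I*√2)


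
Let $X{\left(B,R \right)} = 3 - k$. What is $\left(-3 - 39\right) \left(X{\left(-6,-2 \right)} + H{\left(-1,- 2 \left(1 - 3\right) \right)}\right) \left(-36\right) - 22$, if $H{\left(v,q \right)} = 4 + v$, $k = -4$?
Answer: $15098$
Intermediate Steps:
$X{\left(B,R \right)} = 7$ ($X{\left(B,R \right)} = 3 - -4 = 3 + 4 = 7$)
$\left(-3 - 39\right) \left(X{\left(-6,-2 \right)} + H{\left(-1,- 2 \left(1 - 3\right) \right)}\right) \left(-36\right) - 22 = \left(-3 - 39\right) \left(7 + \left(4 - 1\right)\right) \left(-36\right) - 22 = - 42 \left(7 + 3\right) \left(-36\right) - 22 = \left(-42\right) 10 \left(-36\right) - 22 = \left(-420\right) \left(-36\right) - 22 = 15120 - 22 = 15098$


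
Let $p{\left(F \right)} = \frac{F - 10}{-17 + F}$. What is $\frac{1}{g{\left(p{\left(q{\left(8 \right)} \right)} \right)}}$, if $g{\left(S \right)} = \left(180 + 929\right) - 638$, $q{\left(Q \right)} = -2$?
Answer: $\frac{1}{471} \approx 0.0021231$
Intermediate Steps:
$p{\left(F \right)} = \frac{-10 + F}{-17 + F}$
$g{\left(S \right)} = 471$ ($g{\left(S \right)} = 1109 - 638 = 471$)
$\frac{1}{g{\left(p{\left(q{\left(8 \right)} \right)} \right)}} = \frac{1}{471}$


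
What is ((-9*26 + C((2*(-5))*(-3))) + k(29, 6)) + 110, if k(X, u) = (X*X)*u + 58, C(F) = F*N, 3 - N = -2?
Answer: 5130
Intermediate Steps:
N = 5 (N = 3 - 1*(-2) = 3 + 2 = 5)
C(F) = 5*F (C(F) = F*5 = 5*F)
k(X, u) = 58 + u*X² (k(X, u) = X²*u + 58 = u*X² + 58 = 58 + u*X²)
((-9*26 + C((2*(-5))*(-3))) + k(29, 6)) + 110 = ((-9*26 + 5*((2*(-5))*(-3))) + (58 + 6*29²)) + 110 = ((-234 + 5*(-10*(-3))) + (58 + 6*841)) + 110 = ((-234 + 5*30) + (58 + 5046)) + 110 = ((-234 + 150) + 5104) + 110 = (-84 + 5104) + 110 = 5020 + 110 = 5130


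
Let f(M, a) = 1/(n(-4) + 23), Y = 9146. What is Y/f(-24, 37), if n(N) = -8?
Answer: 137190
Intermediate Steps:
f(M, a) = 1/15 (f(M, a) = 1/(-8 + 23) = 1/15)
Y/f(-24, 37) = 9146/(1/15) = 9146*15 = 137190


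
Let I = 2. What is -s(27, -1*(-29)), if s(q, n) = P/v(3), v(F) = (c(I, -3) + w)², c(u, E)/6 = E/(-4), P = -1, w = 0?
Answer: 4/81 ≈ 0.049383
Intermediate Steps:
c(u, E) = -3*E/2 (c(u, E) = 6*(E/(-4)) = 6*(E*(-¼)) = 6*(-E/4) = -3*E/2)
v(F) = 81/4 (v(F) = (-3/2*(-3) + 0)² = (9/2 + 0)² = (9/2)² = 81/4)
s(q, n) = -4/81 (s(q, n) = -1/81/4 = -1*4/81 = -4/81)
-s(27, -1*(-29)) = -1*(-4/81) = 4/81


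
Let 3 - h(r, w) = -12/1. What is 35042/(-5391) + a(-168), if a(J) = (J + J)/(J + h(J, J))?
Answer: -394450/91647 ≈ -4.3040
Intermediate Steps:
h(r, w) = 15 (h(r, w) = 3 - (-12)/1 = 3 - (-12) = 3 - 1*(-12) = 3 + 12 = 15)
a(J) = 2*J/(15 + J) (a(J) = (J + J)/(J + 15) = (2*J)/(15 + J) = 2*J/(15 + J))
35042/(-5391) + a(-168) = 35042/(-5391) + 2*(-168)/(15 - 168) = 35042*(-1/5391) + 2*(-168)/(-153) = -35042/5391 + 2*(-168)*(-1/153) = -35042/5391 + 112/51 = -394450/91647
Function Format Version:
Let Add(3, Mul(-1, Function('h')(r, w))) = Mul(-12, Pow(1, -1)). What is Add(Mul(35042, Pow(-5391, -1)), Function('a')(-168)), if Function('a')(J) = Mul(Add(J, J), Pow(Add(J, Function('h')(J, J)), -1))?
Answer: Rational(-394450, 91647) ≈ -4.3040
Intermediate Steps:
Function('h')(r, w) = 15 (Function('h')(r, w) = Add(3, Mul(-1, Mul(-12, Pow(1, -1)))) = Add(3, Mul(-1, Mul(-12, 1))) = Add(3, Mul(-1, -12)) = Add(3, 12) = 15)
Function('a')(J) = Mul(2, J, Pow(Add(15, J), -1)) (Function('a')(J) = Mul(Add(J, J), Pow(Add(J, 15), -1)) = Mul(Mul(2, J), Pow(Add(15, J), -1)) = Mul(2, J, Pow(Add(15, J), -1)))
Add(Mul(35042, Pow(-5391, -1)), Function('a')(-168)) = Add(Mul(35042, Pow(-5391, -1)), Mul(2, -168, Pow(Add(15, -168), -1))) = Add(Mul(35042, Rational(-1, 5391)), Mul(2, -168, Pow(-153, -1))) = Add(Rational(-35042, 5391), Mul(2, -168, Rational(-1, 153))) = Add(Rational(-35042, 5391), Rational(112, 51)) = Rational(-394450, 91647)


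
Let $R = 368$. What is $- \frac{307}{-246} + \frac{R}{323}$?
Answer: $\frac{189689}{79458} \approx 2.3873$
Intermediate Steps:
$- \frac{307}{-246} + \frac{R}{323} = - \frac{307}{-246} + \frac{368}{323} = \left(-307\right) \left(- \frac{1}{246}\right) + 368 \cdot \frac{1}{323} = \frac{307}{246} + \frac{368}{323} = \frac{189689}{79458}$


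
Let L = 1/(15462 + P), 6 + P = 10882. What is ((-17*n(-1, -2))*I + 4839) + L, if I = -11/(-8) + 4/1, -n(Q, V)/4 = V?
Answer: 108196505/26338 ≈ 4108.0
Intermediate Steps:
P = 10876 (P = -6 + 10882 = 10876)
n(Q, V) = -4*V
L = 1/26338 (L = 1/(15462 + 10876) = 1/26338 ≈ 3.7968e-5)
I = 43/8 (I = -11*(-⅛) + 4*1 = 11/8 + 4 = 43/8 ≈ 5.3750)
((-17*n(-1, -2))*I + 4839) + L = (-(-68)*(-2)*(43/8) + 4839) + 1/26338 = (-17*8*(43/8) + 4839) + 1/26338 = (-136*43/8 + 4839) + 1/26338 = (-731 + 4839) + 1/26338 = 4108 + 1/26338 = 108196505/26338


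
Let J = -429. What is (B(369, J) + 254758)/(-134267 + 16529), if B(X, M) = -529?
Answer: -84743/39246 ≈ -2.1593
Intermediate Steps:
(B(369, J) + 254758)/(-134267 + 16529) = (-529 + 254758)/(-134267 + 16529) = 254229/(-117738) = 254229*(-1/117738) = -84743/39246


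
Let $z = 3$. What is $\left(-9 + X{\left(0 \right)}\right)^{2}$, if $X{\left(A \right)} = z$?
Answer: $36$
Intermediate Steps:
$X{\left(A \right)} = 3$
$\left(-9 + X{\left(0 \right)}\right)^{2} = \left(-9 + 3\right)^{2} = \left(-6\right)^{2} = 36$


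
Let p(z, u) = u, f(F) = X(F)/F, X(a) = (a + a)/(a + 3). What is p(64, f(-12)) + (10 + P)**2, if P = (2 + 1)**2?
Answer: 3247/9 ≈ 360.78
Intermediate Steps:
X(a) = 2*a/(3 + a) (X(a) = (2*a)/(3 + a) = 2*a/(3 + a))
f(F) = 2/(3 + F) (f(F) = (2*F/(3 + F))/F = 2/(3 + F))
P = 9 (P = 3**2 = 9)
p(64, f(-12)) + (10 + P)**2 = 2/(3 - 12) + (10 + 9)**2 = 2/(-9) + 19**2 = 2*(-1/9) + 361 = -2/9 + 361 = 3247/9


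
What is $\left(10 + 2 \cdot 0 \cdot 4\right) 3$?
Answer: $30$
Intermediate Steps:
$\left(10 + 2 \cdot 0 \cdot 4\right) 3 = \left(10 + 0 \cdot 4\right) 3 = \left(10 + 0\right) 3 = 10 \cdot 3 = 30$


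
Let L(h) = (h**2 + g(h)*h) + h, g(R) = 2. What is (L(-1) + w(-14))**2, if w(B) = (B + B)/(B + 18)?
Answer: 81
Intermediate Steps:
L(h) = h**2 + 3*h (L(h) = (h**2 + 2*h) + h = h**2 + 3*h)
w(B) = 2*B/(18 + B) (w(B) = (2*B)/(18 + B) = 2*B/(18 + B))
(L(-1) + w(-14))**2 = (-(3 - 1) + 2*(-14)/(18 - 14))**2 = (-1*2 + 2*(-14)/4)**2 = (-2 + 2*(-14)*(1/4))**2 = (-2 - 7)**2 = (-9)**2 = 81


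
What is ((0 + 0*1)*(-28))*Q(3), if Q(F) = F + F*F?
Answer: 0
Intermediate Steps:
Q(F) = F + F²
((0 + 0*1)*(-28))*Q(3) = ((0 + 0*1)*(-28))*(3*(1 + 3)) = ((0 + 0)*(-28))*(3*4) = (0*(-28))*12 = 0*12 = 0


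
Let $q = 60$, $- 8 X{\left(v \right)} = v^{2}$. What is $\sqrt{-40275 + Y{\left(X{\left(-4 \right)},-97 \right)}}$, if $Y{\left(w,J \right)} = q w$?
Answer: $i \sqrt{40395} \approx 200.99 i$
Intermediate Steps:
$X{\left(v \right)} = - \frac{v^{2}}{8}$
$Y{\left(w,J \right)} = 60 w$
$\sqrt{-40275 + Y{\left(X{\left(-4 \right)},-97 \right)}} = \sqrt{-40275 + 60 \left(- \frac{\left(-4\right)^{2}}{8}\right)} = \sqrt{-40275 + 60 \left(\left(- \frac{1}{8}\right) 16\right)} = \sqrt{-40275 + 60 \left(-2\right)} = \sqrt{-40275 - 120} = \sqrt{-40395} = i \sqrt{40395}$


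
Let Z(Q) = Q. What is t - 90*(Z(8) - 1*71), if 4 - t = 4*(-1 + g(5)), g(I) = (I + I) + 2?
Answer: 5630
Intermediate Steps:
g(I) = 2 + 2*I (g(I) = 2*I + 2 = 2 + 2*I)
t = -40 (t = 4 - 4*(-1 + (2 + 2*5)) = 4 - 4*(-1 + (2 + 10)) = 4 - 4*(-1 + 12) = 4 - 4*11 = 4 - 1*44 = 4 - 44 = -40)
t - 90*(Z(8) - 1*71) = -40 - 90*(8 - 1*71) = -40 - 90*(8 - 71) = -40 - 90*(-63) = -40 + 5670 = 5630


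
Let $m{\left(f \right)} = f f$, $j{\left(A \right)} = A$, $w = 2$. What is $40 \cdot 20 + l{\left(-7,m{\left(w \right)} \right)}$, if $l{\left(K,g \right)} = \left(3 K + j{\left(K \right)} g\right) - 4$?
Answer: $747$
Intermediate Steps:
$m{\left(f \right)} = f^{2}$
$l{\left(K,g \right)} = -4 + 3 K + K g$ ($l{\left(K,g \right)} = \left(3 K + K g\right) - 4 = -4 + 3 K + K g$)
$40 \cdot 20 + l{\left(-7,m{\left(w \right)} \right)} = 40 \cdot 20 - \left(25 + 28\right) = 800 - 53 = 747$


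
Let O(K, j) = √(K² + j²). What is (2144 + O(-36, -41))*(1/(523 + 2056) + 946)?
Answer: 5230791840/2579 + 2439735*√2977/2579 ≈ 2.0798e+6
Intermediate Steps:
(2144 + O(-36, -41))*(1/(523 + 2056) + 946) = (2144 + √((-36)² + (-41)²))*(1/(523 + 2056) + 946) = (2144 + √(1296 + 1681))*(1/2579 + 946) = (2144 + √2977)*(1/2579 + 946) = (2144 + √2977)*(2439735/2579) = 5230791840/2579 + 2439735*√2977/2579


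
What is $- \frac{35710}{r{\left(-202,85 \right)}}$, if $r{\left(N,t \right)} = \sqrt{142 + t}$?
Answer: $- \frac{35710 \sqrt{227}}{227} \approx -2370.2$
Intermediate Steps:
$- \frac{35710}{r{\left(-202,85 \right)}} = - \frac{35710}{\sqrt{142 + 85}} = - \frac{35710}{\sqrt{227}} = - 35710 \frac{\sqrt{227}}{227} = - \frac{35710 \sqrt{227}}{227}$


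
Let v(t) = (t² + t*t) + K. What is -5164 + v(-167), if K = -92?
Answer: 50522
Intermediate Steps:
v(t) = -92 + 2*t² (v(t) = (t² + t*t) - 92 = (t² + t²) - 92 = 2*t² - 92 = -92 + 2*t²)
-5164 + v(-167) = -5164 + (-92 + 2*(-167)²) = -5164 + (-92 + 2*27889) = -5164 + (-92 + 55778) = -5164 + 55686 = 50522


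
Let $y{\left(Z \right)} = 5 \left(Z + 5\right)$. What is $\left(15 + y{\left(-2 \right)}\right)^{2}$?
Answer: $900$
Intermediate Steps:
$y{\left(Z \right)} = 25 + 5 Z$ ($y{\left(Z \right)} = 5 \left(5 + Z\right) = 25 + 5 Z$)
$\left(15 + y{\left(-2 \right)}\right)^{2} = \left(15 + \left(25 + 5 \left(-2\right)\right)\right)^{2} = \left(15 + \left(25 - 10\right)\right)^{2} = \left(15 + 15\right)^{2} = 30^{2} = 900$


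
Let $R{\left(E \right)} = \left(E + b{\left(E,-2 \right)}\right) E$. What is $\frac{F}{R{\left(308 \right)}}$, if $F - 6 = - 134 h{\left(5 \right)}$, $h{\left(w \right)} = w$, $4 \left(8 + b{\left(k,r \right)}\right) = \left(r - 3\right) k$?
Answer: $\frac{166}{6545} \approx 0.025363$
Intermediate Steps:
$b{\left(k,r \right)} = -8 + \frac{k \left(-3 + r\right)}{4}$ ($b{\left(k,r \right)} = -8 + \frac{\left(r - 3\right) k}{4} = -8 + \frac{\left(-3 + r\right) k}{4} = -8 + \frac{k \left(-3 + r\right)}{4}$)
$R{\left(E \right)} = E \left(-8 - \frac{E}{4}\right)$ ($R{\left(E \right)} = \left(E - \left(8 + \frac{3 E}{4} - \frac{1}{4} E \left(-2\right)\right)\right) E = \left(E - \left(8 + \frac{5 E}{4}\right)\right) E = \left(-8 - \frac{E}{4}\right) E = E \left(-8 - \frac{E}{4}\right)$)
$F = -664$ ($F = 6 - 670 = -664$)
$\frac{F}{R{\left(308 \right)}} = - \frac{664}{\frac{1}{4} \cdot 308 \left(-32 - 308\right)} = - \frac{664}{\frac{1}{4} \cdot 308 \left(-340\right)} = - \frac{664}{-26180} = \left(-664\right) \left(- \frac{1}{26180}\right) = \frac{166}{6545}$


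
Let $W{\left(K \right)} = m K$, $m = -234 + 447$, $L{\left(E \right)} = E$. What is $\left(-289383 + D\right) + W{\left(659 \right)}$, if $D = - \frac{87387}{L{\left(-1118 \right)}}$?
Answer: $- \frac{166512501}{1118} \approx -1.4894 \cdot 10^{5}$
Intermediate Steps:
$m = 213$
$D = \frac{87387}{1118}$ ($D = - \frac{87387}{-1118} = \left(-87387\right) \left(- \frac{1}{1118}\right) = \frac{87387}{1118} \approx 78.164$)
$W{\left(K \right)} = 213 K$
$\left(-289383 + D\right) + W{\left(659 \right)} = \left(-289383 + \frac{87387}{1118}\right) + 213 \cdot 659 = - \frac{323442807}{1118} + 140367 = - \frac{166512501}{1118}$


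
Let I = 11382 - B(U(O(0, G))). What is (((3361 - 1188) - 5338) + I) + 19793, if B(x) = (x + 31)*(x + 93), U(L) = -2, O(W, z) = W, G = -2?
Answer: 25371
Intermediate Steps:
B(x) = (31 + x)*(93 + x)
I = 8743 (I = 11382 - (2883 + (-2)² + 124*(-2)) = 11382 - (2883 + 4 - 248) = 11382 - 1*2639 = 11382 - 2639 = 8743)
(((3361 - 1188) - 5338) + I) + 19793 = (((3361 - 1188) - 5338) + 8743) + 19793 = ((2173 - 5338) + 8743) + 19793 = (-3165 + 8743) + 19793 = 5578 + 19793 = 25371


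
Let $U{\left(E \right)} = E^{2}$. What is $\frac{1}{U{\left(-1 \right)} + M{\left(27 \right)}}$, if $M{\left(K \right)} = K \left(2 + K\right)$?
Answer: $\frac{1}{784} \approx 0.0012755$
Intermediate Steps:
$\frac{1}{U{\left(-1 \right)} + M{\left(27 \right)}} = \frac{1}{\left(-1\right)^{2} + 27 \left(2 + 27\right)} = \frac{1}{1 + 27 \cdot 29} = \frac{1}{1 + 783} = \frac{1}{784}$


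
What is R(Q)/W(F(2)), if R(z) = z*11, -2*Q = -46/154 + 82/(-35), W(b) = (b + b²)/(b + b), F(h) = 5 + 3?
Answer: 113/35 ≈ 3.2286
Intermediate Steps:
F(h) = 8
W(b) = (b + b²)/(2*b) (W(b) = (b + b²)/((2*b)) = (b + b²)*(1/(2*b)) = (b + b²)/(2*b))
Q = 1017/770 (Q = -(-46/154 + 82/(-35))/2 = -(-46*1/154 + 82*(-1/35))/2 = -(-23/77 - 82/35)/2 = -½*(-1017/385) = 1017/770 ≈ 1.3208)
R(z) = 11*z
R(Q)/W(F(2)) = (11*(1017/770))/(½ + (½)*8) = 1017/(70*(½ + 4)) = 1017/(70*(9/2)) = (1017/70)*(2/9) = 113/35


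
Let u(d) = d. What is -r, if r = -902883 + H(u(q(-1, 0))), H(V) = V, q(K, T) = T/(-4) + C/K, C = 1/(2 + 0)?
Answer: 1805767/2 ≈ 9.0288e+5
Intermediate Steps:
C = ½ (C = 1/2 = ½ ≈ 0.50000)
q(K, T) = 1/(2*K) - T/4 (q(K, T) = T/(-4) + 1/(2*K) = T*(-¼) + 1/(2*K) = -T/4 + 1/(2*K) = 1/(2*K) - T/4)
r = -1805767/2 (r = -902883 + (¼)*(2 - 1*(-1)*0)/(-1) = -902883 + (¼)*(-1)*(2 + 0) = -902883 + (¼)*(-1)*2 = -902883 - ½ = -1805767/2 ≈ -9.0288e+5)
-r = -1*(-1805767/2) = 1805767/2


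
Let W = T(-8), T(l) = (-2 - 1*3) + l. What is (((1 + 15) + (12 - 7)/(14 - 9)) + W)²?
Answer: 16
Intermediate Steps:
T(l) = -5 + l (T(l) = (-2 - 3) + l = -5 + l)
W = -13 (W = -5 - 8 = -13)
(((1 + 15) + (12 - 7)/(14 - 9)) + W)² = (((1 + 15) + (12 - 7)/(14 - 9)) - 13)² = ((16 + 5/5) - 13)² = ((16 + 5*(⅕)) - 13)² = ((16 + 1) - 13)² = (17 - 13)² = 4² = 16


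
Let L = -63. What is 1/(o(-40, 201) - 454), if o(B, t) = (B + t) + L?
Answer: -1/356 ≈ -0.0028090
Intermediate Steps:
o(B, t) = -63 + B + t (o(B, t) = (B + t) - 63 = -63 + B + t)
1/(o(-40, 201) - 454) = 1/((-63 - 40 + 201) - 454) = 1/(98 - 454) = 1/(-356) = -1/356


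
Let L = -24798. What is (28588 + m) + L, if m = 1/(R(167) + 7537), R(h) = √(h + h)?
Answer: 215294880187/56806035 - √334/56806035 ≈ 3790.0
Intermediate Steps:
R(h) = √2*√h (R(h) = √(2*h) = √2*√h)
m = 1/(7537 + √334) (m = 1/(√2*√167 + 7537) = 1/(√334 + 7537) = 1/(7537 + √334) ≈ 0.00013236)
(28588 + m) + L = (28588 + (7537/56806035 - √334/56806035)) - 24798 = (1623970936117/56806035 - √334/56806035) - 24798 = 215294880187/56806035 - √334/56806035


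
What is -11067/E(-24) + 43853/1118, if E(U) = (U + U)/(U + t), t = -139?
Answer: -335779789/8944 ≈ -37542.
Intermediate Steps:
E(U) = 2*U/(-139 + U) (E(U) = (U + U)/(U - 139) = (2*U)/(-139 + U) = 2*U/(-139 + U))
-11067/E(-24) + 43853/1118 = -11067/(2*(-24)/(-139 - 24)) + 43853/1118 = -11067/(2*(-24)/(-163)) + 43853*(1/1118) = -11067/(2*(-24)*(-1/163)) + 43853/1118 = -11067/48/163 + 43853/1118 = -11067*163/48 + 43853/1118 = -601307/16 + 43853/1118 = -335779789/8944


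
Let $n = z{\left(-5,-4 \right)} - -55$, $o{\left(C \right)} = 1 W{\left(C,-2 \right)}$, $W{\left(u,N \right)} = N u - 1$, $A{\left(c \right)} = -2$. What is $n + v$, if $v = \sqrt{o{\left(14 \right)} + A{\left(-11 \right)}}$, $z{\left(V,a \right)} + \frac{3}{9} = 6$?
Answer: $\frac{182}{3} + i \sqrt{31} \approx 60.667 + 5.5678 i$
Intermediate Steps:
$W{\left(u,N \right)} = -1 + N u$
$z{\left(V,a \right)} = \frac{17}{3}$ ($z{\left(V,a \right)} = - \frac{1}{3} + 6 = \frac{17}{3}$)
$o{\left(C \right)} = -1 - 2 C$ ($o{\left(C \right)} = 1 \left(-1 - 2 C\right) = -1 - 2 C$)
$n = \frac{182}{3}$ ($n = \frac{17}{3} - -55 = \frac{17}{3} + 55 = \frac{182}{3} \approx 60.667$)
$v = i \sqrt{31}$ ($v = \sqrt{\left(-1 - 28\right) - 2} = \sqrt{-29 - 2} = \sqrt{-31} = i \sqrt{31} \approx 5.5678 i$)
$n + v = \frac{182}{3} + i \sqrt{31}$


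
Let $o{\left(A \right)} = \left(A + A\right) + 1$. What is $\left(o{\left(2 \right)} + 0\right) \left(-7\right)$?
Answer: $-35$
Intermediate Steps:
$o{\left(A \right)} = 1 + 2 A$ ($o{\left(A \right)} = 2 A + 1 = 1 + 2 A$)
$\left(o{\left(2 \right)} + 0\right) \left(-7\right) = \left(\left(1 + 2 \cdot 2\right) + 0\right) \left(-7\right) = \left(\left(1 + 4\right) + 0\right) \left(-7\right) = \left(5 + 0\right) \left(-7\right) = 5 \left(-7\right) = -35$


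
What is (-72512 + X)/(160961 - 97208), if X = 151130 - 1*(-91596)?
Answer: 56738/21251 ≈ 2.6699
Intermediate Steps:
X = 242726 (X = 151130 + 91596 = 242726)
(-72512 + X)/(160961 - 97208) = (-72512 + 242726)/(160961 - 97208) = 170214/63753 = 170214*(1/63753) = 56738/21251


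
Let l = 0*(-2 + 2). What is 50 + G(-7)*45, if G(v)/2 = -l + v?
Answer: -580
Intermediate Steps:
l = 0 (l = 0*0 = 0)
G(v) = 2*v (G(v) = 2*(-1*0 + v) = 2*(0 + v) = 2*v)
50 + G(-7)*45 = 50 + (2*(-7))*45 = 50 - 14*45 = 50 - 630 = -580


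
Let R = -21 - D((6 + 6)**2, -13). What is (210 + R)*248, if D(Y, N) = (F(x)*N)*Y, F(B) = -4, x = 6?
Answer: -1810152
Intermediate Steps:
D(Y, N) = -4*N*Y (D(Y, N) = (-4*N)*Y = -4*N*Y)
R = -7509 (R = -21 - (-4)*(-13)*(6 + 6)**2 = -21 - (-4)*(-13)*12**2 = -21 - (-4)*(-13)*144 = -21 - 1*7488 = -21 - 7488 = -7509)
(210 + R)*248 = (210 - 7509)*248 = -7299*248 = -1810152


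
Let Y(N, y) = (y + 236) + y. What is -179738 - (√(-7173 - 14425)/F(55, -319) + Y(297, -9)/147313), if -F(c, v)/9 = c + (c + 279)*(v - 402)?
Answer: -26477744212/147313 - I*√21598/2166831 ≈ -1.7974e+5 - 6.7824e-5*I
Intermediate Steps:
Y(N, y) = 236 + 2*y (Y(N, y) = (236 + y) + y = 236 + 2*y)
F(c, v) = -9*c - 9*(-402 + v)*(279 + c) (F(c, v) = -9*(c + (c + 279)*(v - 402)) = -9*(c + (279 + c)*(-402 + v)) = -9*(c + (-402 + v)*(279 + c)) = -9*c - 9*(-402 + v)*(279 + c))
-179738 - (√(-7173 - 14425)/F(55, -319) + Y(297, -9)/147313) = -179738 - (√(-7173 - 14425)/(1009422 - 2511*(-319) + 3609*55 - 9*55*(-319)) + (236 + 2*(-9))/147313) = -179738 - (√(-21598)/(1009422 + 801009 + 198495 + 157905) + (236 - 18)*(1/147313)) = -179738 - ((I*√21598)/2166831 + 218*(1/147313)) = -179738 - ((I*√21598)*(1/2166831) + 218/147313) = -179738 - (I*√21598/2166831 + 218/147313) = -179738 - (218/147313 + I*√21598/2166831) = -179738 + (-218/147313 - I*√21598/2166831) = -26477744212/147313 - I*√21598/2166831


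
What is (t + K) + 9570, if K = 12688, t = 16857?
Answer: 39115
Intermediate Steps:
(t + K) + 9570 = (16857 + 12688) + 9570 = 29545 + 9570 = 39115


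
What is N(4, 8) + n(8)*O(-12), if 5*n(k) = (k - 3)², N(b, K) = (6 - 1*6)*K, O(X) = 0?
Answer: 0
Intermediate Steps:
N(b, K) = 0 (N(b, K) = (6 - 6)*K = 0*K = 0)
n(k) = (-3 + k)²/5 (n(k) = (k - 3)²/5 = (-3 + k)²/5)
N(4, 8) + n(8)*O(-12) = 0 + ((-3 + 8)²/5)*0 = 0 + ((⅕)*5²)*0 = 0 + ((⅕)*25)*0 = 0 + 5*0 = 0 + 0 = 0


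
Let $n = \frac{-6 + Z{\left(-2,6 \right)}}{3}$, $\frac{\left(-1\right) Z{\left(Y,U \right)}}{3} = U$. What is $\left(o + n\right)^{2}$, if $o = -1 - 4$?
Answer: $169$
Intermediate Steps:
$Z{\left(Y,U \right)} = - 3 U$
$o = -5$ ($o = -1 - 4 = -5$)
$n = -8$ ($n = \frac{-6 - 18}{3} = \frac{1}{3} \left(-24\right) = -8$)
$\left(o + n\right)^{2} = \left(-5 - 8\right)^{2} = \left(-13\right)^{2} = 169$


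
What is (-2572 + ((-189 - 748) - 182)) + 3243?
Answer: -448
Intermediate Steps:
(-2572 + ((-189 - 748) - 182)) + 3243 = (-2572 + (-937 - 182)) + 3243 = (-2572 - 1119) + 3243 = -3691 + 3243 = -448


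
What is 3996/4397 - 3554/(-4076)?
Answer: 15957317/8961086 ≈ 1.7807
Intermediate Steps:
3996/4397 - 3554/(-4076) = 3996*(1/4397) - 3554*(-1/4076) = 3996/4397 + 1777/2038 = 15957317/8961086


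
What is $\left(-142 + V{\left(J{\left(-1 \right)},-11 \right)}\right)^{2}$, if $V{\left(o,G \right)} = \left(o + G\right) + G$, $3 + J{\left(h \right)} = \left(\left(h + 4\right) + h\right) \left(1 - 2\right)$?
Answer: $28561$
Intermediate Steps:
$J{\left(h \right)} = -7 - 2 h$ ($J{\left(h \right)} = -3 + \left(\left(h + 4\right) + h\right) \left(1 - 2\right) = -3 + \left(\left(4 + h\right) + h\right) \left(-1\right) = -3 + \left(4 + 2 h\right) \left(-1\right) = -3 - \left(4 + 2 h\right) = -7 - 2 h$)
$V{\left(o,G \right)} = o + 2 G$ ($V{\left(o,G \right)} = \left(G + o\right) + G = o + 2 G$)
$\left(-142 + V{\left(J{\left(-1 \right)},-11 \right)}\right)^{2} = \left(-142 + \left(\left(-7 - -2\right) + 2 \left(-11\right)\right)\right)^{2} = \left(-142 + \left(\left(-7 + 2\right) - 22\right)\right)^{2} = \left(-142 - 27\right)^{2} = \left(-169\right)^{2} = 28561$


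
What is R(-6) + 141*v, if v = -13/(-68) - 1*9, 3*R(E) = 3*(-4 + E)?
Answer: -85139/68 ≈ -1252.0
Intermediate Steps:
R(E) = -4 + E (R(E) = (3*(-4 + E))/3 = (-12 + 3*E)/3 = -4 + E)
v = -599/68 (v = -13*(-1/68) - 9 = 13/68 - 9 = -599/68 ≈ -8.8088)
R(-6) + 141*v = (-4 - 6) + 141*(-599/68) = -10 - 84459/68 = -85139/68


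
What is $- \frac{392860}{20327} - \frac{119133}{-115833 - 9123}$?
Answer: $- \frac{5185399741}{282220068} \approx -18.374$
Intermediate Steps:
$- \frac{392860}{20327} - \frac{119133}{-115833 - 9123} = \left(-392860\right) \frac{1}{20327} - \frac{119133}{-124956} = - \frac{392860}{20327} - - \frac{13237}{13884} = - \frac{392860}{20327} + \frac{13237}{13884} = - \frac{5185399741}{282220068}$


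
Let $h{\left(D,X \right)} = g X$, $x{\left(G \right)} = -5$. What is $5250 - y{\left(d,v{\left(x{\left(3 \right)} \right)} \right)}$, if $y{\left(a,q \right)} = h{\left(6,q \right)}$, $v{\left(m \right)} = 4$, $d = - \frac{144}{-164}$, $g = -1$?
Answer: $5254$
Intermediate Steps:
$d = \frac{36}{41}$ ($d = \left(-144\right) \left(- \frac{1}{164}\right) = \frac{36}{41} \approx 0.87805$)
$h{\left(D,X \right)} = - X$
$y{\left(a,q \right)} = - q$
$5250 - y{\left(d,v{\left(x{\left(3 \right)} \right)} \right)} = 5250 - \left(-1\right) 4 = 5250 - -4 = 5250 + 4 = 5254$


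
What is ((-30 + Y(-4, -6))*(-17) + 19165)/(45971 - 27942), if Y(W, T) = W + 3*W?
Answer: 19947/18029 ≈ 1.1064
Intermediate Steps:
Y(W, T) = 4*W
((-30 + Y(-4, -6))*(-17) + 19165)/(45971 - 27942) = ((-30 + 4*(-4))*(-17) + 19165)/(45971 - 27942) = ((-30 - 16)*(-17) + 19165)/18029 = (-46*(-17) + 19165)*(1/18029) = (782 + 19165)*(1/18029) = 19947*(1/18029) = 19947/18029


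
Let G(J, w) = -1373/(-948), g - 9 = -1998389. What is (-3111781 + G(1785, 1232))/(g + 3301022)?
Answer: -2949967015/1234904616 ≈ -2.3888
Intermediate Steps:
g = -1998380 (g = 9 - 1998389 = -1998380)
G(J, w) = 1373/948 (G(J, w) = -1373*(-1/948) = 1373/948)
(-3111781 + G(1785, 1232))/(g + 3301022) = (-3111781 + 1373/948)/(-1998380 + 3301022) = -2949967015/948/1302642 = -2949967015/948*1/1302642 = -2949967015/1234904616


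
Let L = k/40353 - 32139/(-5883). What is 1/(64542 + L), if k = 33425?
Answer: 79132233/5107850430400 ≈ 1.5492e-5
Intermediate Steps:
L = 497848114/79132233 (L = 33425/40353 - 32139/(-5883) = 33425*(1/40353) - 32139*(-1/5883) = 33425/40353 + 10713/1961 = 497848114/79132233 ≈ 6.2913)
1/(64542 + L) = 1/(64542 + 497848114/79132233) = 1/(5107850430400/79132233) = 79132233/5107850430400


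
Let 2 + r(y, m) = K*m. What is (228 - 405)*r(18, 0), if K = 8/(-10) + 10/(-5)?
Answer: 354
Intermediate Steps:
K = -14/5 (K = 8*(-1/10) + 10*(-1/5) = -4/5 - 2 = -14/5 ≈ -2.8000)
r(y, m) = -2 - 14*m/5
(228 - 405)*r(18, 0) = (228 - 405)*(-2 - 14/5*0) = -177*(-2 + 0) = -177*(-2) = 354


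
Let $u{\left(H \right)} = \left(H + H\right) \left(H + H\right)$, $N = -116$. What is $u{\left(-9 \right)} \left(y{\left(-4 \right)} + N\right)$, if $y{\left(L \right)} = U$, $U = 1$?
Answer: $-37260$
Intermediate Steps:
$y{\left(L \right)} = 1$
$u{\left(H \right)} = 4 H^{2}$ ($u{\left(H \right)} = 2 H 2 H = 4 H^{2}$)
$u{\left(-9 \right)} \left(y{\left(-4 \right)} + N\right) = 4 \left(-9\right)^{2} \left(1 - 116\right) = 4 \cdot 81 \left(-115\right) = 324 \left(-115\right) = -37260$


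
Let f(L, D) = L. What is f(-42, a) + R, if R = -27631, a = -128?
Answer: -27673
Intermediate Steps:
f(-42, a) + R = -42 - 27631 = -27673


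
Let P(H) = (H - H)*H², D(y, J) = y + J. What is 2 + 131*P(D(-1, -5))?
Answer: 2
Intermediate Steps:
D(y, J) = J + y
P(H) = 0 (P(H) = 0*H² = 0)
2 + 131*P(D(-1, -5)) = 2 + 131*0 = 2 + 0 = 2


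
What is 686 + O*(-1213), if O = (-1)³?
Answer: 1899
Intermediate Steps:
O = -1
686 + O*(-1213) = 686 - 1*(-1213) = 686 + 1213 = 1899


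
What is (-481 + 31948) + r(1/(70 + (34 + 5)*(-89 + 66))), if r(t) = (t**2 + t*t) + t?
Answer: 21521193018/683929 ≈ 31467.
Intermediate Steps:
r(t) = t + 2*t**2 (r(t) = (t**2 + t**2) + t = 2*t**2 + t = t + 2*t**2)
(-481 + 31948) + r(1/(70 + (34 + 5)*(-89 + 66))) = (-481 + 31948) + (1 + 2/(70 + (34 + 5)*(-89 + 66)))/(70 + (34 + 5)*(-89 + 66)) = 31467 + (1 + 2/(70 + 39*(-23)))/(70 + 39*(-23)) = 31467 + (1 + 2/(70 - 897))/(70 - 897) = 31467 + (1 + 2/(-827))/(-827) = 31467 - (1 + 2*(-1/827))/827 = 31467 - (1 - 2/827)/827 = 31467 - 1/827*825/827 = 31467 - 825/683929 = 21521193018/683929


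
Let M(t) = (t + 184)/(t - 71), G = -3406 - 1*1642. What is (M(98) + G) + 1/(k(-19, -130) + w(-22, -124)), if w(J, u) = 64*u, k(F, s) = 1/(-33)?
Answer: -11873523779/2357001 ≈ -5037.6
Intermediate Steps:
k(F, s) = -1/33
G = -5048 (G = -3406 - 1642 = -5048)
M(t) = (184 + t)/(-71 + t)
(M(98) + G) + 1/(k(-19, -130) + w(-22, -124)) = ((184 + 98)/(-71 + 98) - 5048) + 1/(-1/33 + 64*(-124)) = (282/27 - 5048) + 1/(-1/33 - 7936) = ((1/27)*282 - 5048) + 1/(-261889/33) = (94/9 - 5048) - 33/261889 = -45338/9 - 33/261889 = -11873523779/2357001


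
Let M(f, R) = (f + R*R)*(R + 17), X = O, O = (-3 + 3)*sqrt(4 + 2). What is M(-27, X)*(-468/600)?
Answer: 17901/50 ≈ 358.02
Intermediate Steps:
O = 0 (O = 0*sqrt(6) = 0)
X = 0
M(f, R) = (17 + R)*(f + R**2) (M(f, R) = (f + R**2)*(17 + R) = (17 + R)*(f + R**2))
M(-27, X)*(-468/600) = (0**3 + 17*(-27) + 17*0**2 + 0*(-27))*(-468/600) = (0 - 459 + 17*0 + 0)*(-468*1/600) = (0 - 459 + 0 + 0)*(-39/50) = -459*(-39/50) = 17901/50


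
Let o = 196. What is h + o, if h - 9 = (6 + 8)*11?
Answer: 359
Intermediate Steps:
h = 163 (h = 9 + (6 + 8)*11 = 9 + 14*11 = 9 + 154 = 163)
h + o = 163 + 196 = 359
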